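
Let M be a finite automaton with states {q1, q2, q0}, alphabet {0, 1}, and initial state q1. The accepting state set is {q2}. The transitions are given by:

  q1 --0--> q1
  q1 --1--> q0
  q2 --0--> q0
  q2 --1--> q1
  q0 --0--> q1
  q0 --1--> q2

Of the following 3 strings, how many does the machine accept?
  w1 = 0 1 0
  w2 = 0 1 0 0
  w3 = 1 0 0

0

w1:
  start at q1
  read '0': q1 → q1
  read '1': q1 → q0
  read '0': q0 → q1
  end q1, rejected
w2:
  start at q1
  read '0': q1 → q1
  read '1': q1 → q0
  read '0': q0 → q1
  read '0': q1 → q1
  end q1, rejected
w3:
  start at q1
  read '1': q1 → q0
  read '0': q0 → q1
  read '0': q1 → q1
  end q1, rejected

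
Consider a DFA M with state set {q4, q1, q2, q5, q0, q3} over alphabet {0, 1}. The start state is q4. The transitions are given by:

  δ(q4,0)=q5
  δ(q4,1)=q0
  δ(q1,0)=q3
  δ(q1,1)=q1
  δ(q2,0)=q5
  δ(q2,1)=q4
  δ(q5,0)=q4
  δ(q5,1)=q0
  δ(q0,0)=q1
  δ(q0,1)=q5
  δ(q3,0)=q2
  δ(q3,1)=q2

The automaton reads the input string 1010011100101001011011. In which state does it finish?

q5

start at q4
read '1': q4 → q0
read '0': q0 → q1
read '1': q1 → q1
read '0': q1 → q3
read '0': q3 → q2
read '1': q2 → q4
read '1': q4 → q0
read '1': q0 → q5
read '0': q5 → q4
read '0': q4 → q5
read '1': q5 → q0
read '0': q0 → q1
read '1': q1 → q1
read '0': q1 → q3
read '0': q3 → q2
read '1': q2 → q4
read '0': q4 → q5
read '1': q5 → q0
read '1': q0 → q5
read '0': q5 → q4
read '1': q4 → q0
read '1': q0 → q5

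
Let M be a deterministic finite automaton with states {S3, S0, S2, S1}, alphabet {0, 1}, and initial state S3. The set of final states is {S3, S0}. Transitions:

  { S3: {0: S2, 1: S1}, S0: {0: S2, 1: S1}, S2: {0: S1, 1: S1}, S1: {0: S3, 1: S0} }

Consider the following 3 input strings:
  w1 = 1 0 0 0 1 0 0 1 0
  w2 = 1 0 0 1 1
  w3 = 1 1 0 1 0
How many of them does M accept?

2

w1: S3 → S1 → S3 → S2 → S1 → S0 → S2 → S1 → S0 → S2  → end S2, rejected
w2: S3 → S1 → S3 → S2 → S1 → S0  → end S0, accepted
w3: S3 → S1 → S0 → S2 → S1 → S3  → end S3, accepted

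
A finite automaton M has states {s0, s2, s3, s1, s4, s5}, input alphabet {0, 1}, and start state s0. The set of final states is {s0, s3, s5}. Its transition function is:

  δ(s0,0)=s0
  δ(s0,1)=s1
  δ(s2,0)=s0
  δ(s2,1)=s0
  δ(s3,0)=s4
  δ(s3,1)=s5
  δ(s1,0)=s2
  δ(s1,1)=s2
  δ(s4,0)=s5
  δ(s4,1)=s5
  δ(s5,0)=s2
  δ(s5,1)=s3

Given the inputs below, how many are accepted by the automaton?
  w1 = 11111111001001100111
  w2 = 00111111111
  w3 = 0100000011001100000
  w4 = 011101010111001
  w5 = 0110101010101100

4

w1:
  start at s0
  read '1': s0 → s1
  read '1': s1 → s2
  read '1': s2 → s0
  read '1': s0 → s1
  read '1': s1 → s2
  read '1': s2 → s0
  read '1': s0 → s1
  read '1': s1 → s2
  read '0': s2 → s0
  read '0': s0 → s0
  read '1': s0 → s1
  read '0': s1 → s2
  read '0': s2 → s0
  read '1': s0 → s1
  read '1': s1 → s2
  read '0': s2 → s0
  read '0': s0 → s0
  read '1': s0 → s1
  read '1': s1 → s2
  read '1': s2 → s0
  end s0, accepted
w2:
  start at s0
  read '0': s0 → s0
  read '0': s0 → s0
  read '1': s0 → s1
  read '1': s1 → s2
  read '1': s2 → s0
  read '1': s0 → s1
  read '1': s1 → s2
  read '1': s2 → s0
  read '1': s0 → s1
  read '1': s1 → s2
  read '1': s2 → s0
  end s0, accepted
w3:
  start at s0
  read '0': s0 → s0
  read '1': s0 → s1
  read '0': s1 → s2
  read '0': s2 → s0
  read '0': s0 → s0
  read '0': s0 → s0
  read '0': s0 → s0
  read '0': s0 → s0
  read '1': s0 → s1
  read '1': s1 → s2
  read '0': s2 → s0
  read '0': s0 → s0
  read '1': s0 → s1
  read '1': s1 → s2
  read '0': s2 → s0
  read '0': s0 → s0
  read '0': s0 → s0
  read '0': s0 → s0
  read '0': s0 → s0
  end s0, accepted
w4:
  start at s0
  read '0': s0 → s0
  read '1': s0 → s1
  read '1': s1 → s2
  read '1': s2 → s0
  read '0': s0 → s0
  read '1': s0 → s1
  read '0': s1 → s2
  read '1': s2 → s0
  read '0': s0 → s0
  read '1': s0 → s1
  read '1': s1 → s2
  read '1': s2 → s0
  read '0': s0 → s0
  read '0': s0 → s0
  read '1': s0 → s1
  end s1, rejected
w5:
  start at s0
  read '0': s0 → s0
  read '1': s0 → s1
  read '1': s1 → s2
  read '0': s2 → s0
  read '1': s0 → s1
  read '0': s1 → s2
  read '1': s2 → s0
  read '0': s0 → s0
  read '1': s0 → s1
  read '0': s1 → s2
  read '1': s2 → s0
  read '0': s0 → s0
  read '1': s0 → s1
  read '1': s1 → s2
  read '0': s2 → s0
  read '0': s0 → s0
  end s0, accepted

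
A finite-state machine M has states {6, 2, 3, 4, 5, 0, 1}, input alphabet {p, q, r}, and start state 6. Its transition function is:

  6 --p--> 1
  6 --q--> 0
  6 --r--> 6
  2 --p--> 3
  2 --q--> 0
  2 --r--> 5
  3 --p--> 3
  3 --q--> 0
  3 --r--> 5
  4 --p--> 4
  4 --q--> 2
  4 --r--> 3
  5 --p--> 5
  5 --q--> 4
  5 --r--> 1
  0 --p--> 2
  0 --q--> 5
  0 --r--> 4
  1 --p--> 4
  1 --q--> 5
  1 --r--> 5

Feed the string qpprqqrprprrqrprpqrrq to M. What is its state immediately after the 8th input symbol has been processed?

5

Trace: 6 -q-> 0 -p-> 2 -p-> 3 -r-> 5 -q-> 4 -q-> 2 -r-> 5 -p-> 5
After 8 symbols: 5.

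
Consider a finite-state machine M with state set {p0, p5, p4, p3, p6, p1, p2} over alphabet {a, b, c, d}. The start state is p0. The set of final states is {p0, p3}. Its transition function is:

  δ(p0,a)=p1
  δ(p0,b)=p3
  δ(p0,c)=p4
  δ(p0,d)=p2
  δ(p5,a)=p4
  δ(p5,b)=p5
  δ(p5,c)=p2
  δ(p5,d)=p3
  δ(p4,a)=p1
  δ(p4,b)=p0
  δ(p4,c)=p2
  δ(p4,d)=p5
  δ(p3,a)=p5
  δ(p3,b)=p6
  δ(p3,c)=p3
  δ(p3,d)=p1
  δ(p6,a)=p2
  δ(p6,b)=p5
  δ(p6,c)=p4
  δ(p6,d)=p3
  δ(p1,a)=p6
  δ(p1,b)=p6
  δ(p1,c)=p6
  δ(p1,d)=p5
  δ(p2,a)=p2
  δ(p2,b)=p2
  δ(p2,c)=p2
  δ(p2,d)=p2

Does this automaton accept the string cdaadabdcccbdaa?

No

Trace: p0 -c-> p4 -d-> p5 -a-> p4 -a-> p1 -d-> p5 -a-> p4 -b-> p0 -d-> p2 -c-> p2 -c-> p2 -c-> p2 -b-> p2 -d-> p2 -a-> p2 -a-> p2
End state p2 is not accepting.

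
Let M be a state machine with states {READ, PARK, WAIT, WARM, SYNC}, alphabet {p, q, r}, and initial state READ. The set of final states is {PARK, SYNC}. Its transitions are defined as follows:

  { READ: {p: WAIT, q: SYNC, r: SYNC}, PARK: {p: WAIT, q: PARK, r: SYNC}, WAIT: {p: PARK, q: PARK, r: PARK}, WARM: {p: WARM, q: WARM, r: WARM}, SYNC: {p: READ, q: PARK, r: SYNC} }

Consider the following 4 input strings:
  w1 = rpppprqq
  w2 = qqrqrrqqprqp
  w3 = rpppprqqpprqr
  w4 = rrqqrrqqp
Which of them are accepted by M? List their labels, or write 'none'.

w1: READ → SYNC → READ → WAIT → PARK → WAIT → PARK → PARK → PARK  → end PARK, accepted
w2: READ → SYNC → PARK → SYNC → PARK → SYNC → SYNC → PARK → PARK → WAIT → PARK → PARK → WAIT  → end WAIT, rejected
w3: READ → SYNC → READ → WAIT → PARK → WAIT → PARK → PARK → PARK → WAIT → PARK → SYNC → PARK → SYNC  → end SYNC, accepted
w4: READ → SYNC → SYNC → PARK → PARK → SYNC → SYNC → PARK → PARK → WAIT  → end WAIT, rejected

w1, w3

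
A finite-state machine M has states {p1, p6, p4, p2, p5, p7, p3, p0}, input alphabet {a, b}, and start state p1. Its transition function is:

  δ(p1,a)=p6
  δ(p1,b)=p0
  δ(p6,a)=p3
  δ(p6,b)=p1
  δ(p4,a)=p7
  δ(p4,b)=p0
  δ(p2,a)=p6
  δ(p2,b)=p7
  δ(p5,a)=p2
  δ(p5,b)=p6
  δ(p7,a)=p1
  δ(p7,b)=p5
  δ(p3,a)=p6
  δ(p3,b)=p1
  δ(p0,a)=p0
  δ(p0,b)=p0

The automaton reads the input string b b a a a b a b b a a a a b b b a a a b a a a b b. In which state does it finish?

Trace: p1 -b-> p0 -b-> p0 -a-> p0 -a-> p0 -a-> p0 -b-> p0 -a-> p0 -b-> p0 -b-> p0 -a-> p0 -a-> p0 -a-> p0 -a-> p0 -b-> p0 -b-> p0 -b-> p0 -a-> p0 -a-> p0 -a-> p0 -b-> p0 -a-> p0 -a-> p0 -a-> p0 -b-> p0 -b-> p0

p0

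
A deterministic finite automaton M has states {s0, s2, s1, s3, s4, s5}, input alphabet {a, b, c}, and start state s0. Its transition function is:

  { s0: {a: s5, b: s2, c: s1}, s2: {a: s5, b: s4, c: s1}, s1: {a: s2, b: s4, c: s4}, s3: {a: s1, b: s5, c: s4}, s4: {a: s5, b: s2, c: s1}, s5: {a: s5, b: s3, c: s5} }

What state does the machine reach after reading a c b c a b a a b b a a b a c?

s4

s0 → s5 → s5 → s3 → s4 → s5 → s3 → s1 → s2 → s4 → s2 → s5 → s5 → s3 → s1 → s4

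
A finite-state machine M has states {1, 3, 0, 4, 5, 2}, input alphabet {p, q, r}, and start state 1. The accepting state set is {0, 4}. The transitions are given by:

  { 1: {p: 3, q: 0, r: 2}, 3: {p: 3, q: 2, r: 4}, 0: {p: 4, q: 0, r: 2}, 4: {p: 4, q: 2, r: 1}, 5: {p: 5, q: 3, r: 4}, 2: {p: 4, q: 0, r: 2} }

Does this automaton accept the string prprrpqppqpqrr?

No

1 → 3 → 4 → 4 → 1 → 2 → 4 → 2 → 4 → 4 → 2 → 4 → 2 → 2 → 2
End state 2 is not accepting.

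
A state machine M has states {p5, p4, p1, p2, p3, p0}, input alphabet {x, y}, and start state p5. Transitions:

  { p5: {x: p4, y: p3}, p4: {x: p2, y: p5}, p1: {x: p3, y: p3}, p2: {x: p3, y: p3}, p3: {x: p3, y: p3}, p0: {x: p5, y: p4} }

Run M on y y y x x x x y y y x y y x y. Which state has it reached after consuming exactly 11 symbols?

p3

p5 → p3 → p3 → p3 → p3 → p3 → p3 → p3 → p3 → p3 → p3 → p3
After 11 symbols: p3.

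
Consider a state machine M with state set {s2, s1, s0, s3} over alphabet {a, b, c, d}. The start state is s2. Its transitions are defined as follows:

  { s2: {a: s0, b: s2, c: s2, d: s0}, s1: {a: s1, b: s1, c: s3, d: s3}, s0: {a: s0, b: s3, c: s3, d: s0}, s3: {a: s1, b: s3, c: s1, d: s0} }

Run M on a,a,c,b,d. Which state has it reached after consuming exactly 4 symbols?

s3

Trace: s2 -a-> s0 -a-> s0 -c-> s3 -b-> s3
After 4 symbols: s3.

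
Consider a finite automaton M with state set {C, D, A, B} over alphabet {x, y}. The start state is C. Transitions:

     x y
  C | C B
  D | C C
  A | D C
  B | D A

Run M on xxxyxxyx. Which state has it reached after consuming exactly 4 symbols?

Trace: C -x-> C -x-> C -x-> C -y-> B
After 4 symbols: B.

B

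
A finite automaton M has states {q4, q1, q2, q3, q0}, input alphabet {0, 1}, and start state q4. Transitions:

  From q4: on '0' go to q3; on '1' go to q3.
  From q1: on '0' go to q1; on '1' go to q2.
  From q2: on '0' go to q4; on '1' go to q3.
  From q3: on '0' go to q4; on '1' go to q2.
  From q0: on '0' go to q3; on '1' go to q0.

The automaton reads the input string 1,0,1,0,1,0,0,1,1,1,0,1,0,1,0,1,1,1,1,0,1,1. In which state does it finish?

start at q4
read '1': q4 → q3
read '0': q3 → q4
read '1': q4 → q3
read '0': q3 → q4
read '1': q4 → q3
read '0': q3 → q4
read '0': q4 → q3
read '1': q3 → q2
read '1': q2 → q3
read '1': q3 → q2
read '0': q2 → q4
read '1': q4 → q3
read '0': q3 → q4
read '1': q4 → q3
read '0': q3 → q4
read '1': q4 → q3
read '1': q3 → q2
read '1': q2 → q3
read '1': q3 → q2
read '0': q2 → q4
read '1': q4 → q3
read '1': q3 → q2

q2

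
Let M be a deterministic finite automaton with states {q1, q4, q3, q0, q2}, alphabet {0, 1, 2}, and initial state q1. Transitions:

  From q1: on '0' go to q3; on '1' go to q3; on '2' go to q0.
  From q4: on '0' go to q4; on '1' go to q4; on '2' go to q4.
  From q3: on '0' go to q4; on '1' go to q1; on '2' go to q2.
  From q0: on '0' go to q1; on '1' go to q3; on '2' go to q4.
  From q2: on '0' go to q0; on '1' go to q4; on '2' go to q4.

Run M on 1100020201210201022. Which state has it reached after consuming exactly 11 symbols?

q4

q1 → q3 → q1 → q3 → q4 → q4 → q4 → q4 → q4 → q4 → q4 → q4
After 11 symbols: q4.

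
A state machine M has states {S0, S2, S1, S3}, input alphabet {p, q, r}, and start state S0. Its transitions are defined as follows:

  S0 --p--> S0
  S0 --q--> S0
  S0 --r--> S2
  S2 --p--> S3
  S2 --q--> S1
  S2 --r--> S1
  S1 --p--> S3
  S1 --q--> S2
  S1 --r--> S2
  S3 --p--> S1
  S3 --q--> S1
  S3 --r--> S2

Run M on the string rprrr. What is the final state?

S2

start at S0
read 'r': S0 → S2
read 'p': S2 → S3
read 'r': S3 → S2
read 'r': S2 → S1
read 'r': S1 → S2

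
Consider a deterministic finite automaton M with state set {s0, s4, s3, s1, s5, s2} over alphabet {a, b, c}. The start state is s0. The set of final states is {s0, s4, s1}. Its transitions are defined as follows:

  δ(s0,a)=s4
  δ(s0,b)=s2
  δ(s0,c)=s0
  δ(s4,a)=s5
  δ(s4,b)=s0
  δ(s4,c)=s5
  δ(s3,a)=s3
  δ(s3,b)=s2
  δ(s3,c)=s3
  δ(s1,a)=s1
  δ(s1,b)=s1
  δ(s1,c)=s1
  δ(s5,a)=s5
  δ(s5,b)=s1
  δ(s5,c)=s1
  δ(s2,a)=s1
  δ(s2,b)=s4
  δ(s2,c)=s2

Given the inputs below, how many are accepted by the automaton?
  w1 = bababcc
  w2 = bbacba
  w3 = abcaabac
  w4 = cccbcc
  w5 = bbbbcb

4

w1: Trace: s0 -b-> s2 -a-> s1 -b-> s1 -a-> s1 -b-> s1 -c-> s1 -c-> s1  → end s1, accepted
w2: Trace: s0 -b-> s2 -b-> s4 -a-> s5 -c-> s1 -b-> s1 -a-> s1  → end s1, accepted
w3: Trace: s0 -a-> s4 -b-> s0 -c-> s0 -a-> s4 -a-> s5 -b-> s1 -a-> s1 -c-> s1  → end s1, accepted
w4: Trace: s0 -c-> s0 -c-> s0 -c-> s0 -b-> s2 -c-> s2 -c-> s2  → end s2, rejected
w5: Trace: s0 -b-> s2 -b-> s4 -b-> s0 -b-> s2 -c-> s2 -b-> s4  → end s4, accepted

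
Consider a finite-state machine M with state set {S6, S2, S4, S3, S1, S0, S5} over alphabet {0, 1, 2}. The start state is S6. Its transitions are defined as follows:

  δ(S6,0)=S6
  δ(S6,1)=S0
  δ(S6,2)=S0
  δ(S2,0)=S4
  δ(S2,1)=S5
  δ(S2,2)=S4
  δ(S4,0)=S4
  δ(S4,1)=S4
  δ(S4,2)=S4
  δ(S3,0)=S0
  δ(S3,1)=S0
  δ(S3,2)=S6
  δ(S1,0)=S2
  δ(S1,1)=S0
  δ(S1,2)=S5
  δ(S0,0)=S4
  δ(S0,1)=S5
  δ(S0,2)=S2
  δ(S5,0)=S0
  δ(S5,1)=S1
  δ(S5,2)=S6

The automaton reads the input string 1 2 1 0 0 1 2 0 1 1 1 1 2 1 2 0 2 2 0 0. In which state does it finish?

S4

start at S6
read '1': S6 → S0
read '2': S0 → S2
read '1': S2 → S5
read '0': S5 → S0
read '0': S0 → S4
read '1': S4 → S4
read '2': S4 → S4
read '0': S4 → S4
read '1': S4 → S4
read '1': S4 → S4
read '1': S4 → S4
read '1': S4 → S4
read '2': S4 → S4
read '1': S4 → S4
read '2': S4 → S4
read '0': S4 → S4
read '2': S4 → S4
read '2': S4 → S4
read '0': S4 → S4
read '0': S4 → S4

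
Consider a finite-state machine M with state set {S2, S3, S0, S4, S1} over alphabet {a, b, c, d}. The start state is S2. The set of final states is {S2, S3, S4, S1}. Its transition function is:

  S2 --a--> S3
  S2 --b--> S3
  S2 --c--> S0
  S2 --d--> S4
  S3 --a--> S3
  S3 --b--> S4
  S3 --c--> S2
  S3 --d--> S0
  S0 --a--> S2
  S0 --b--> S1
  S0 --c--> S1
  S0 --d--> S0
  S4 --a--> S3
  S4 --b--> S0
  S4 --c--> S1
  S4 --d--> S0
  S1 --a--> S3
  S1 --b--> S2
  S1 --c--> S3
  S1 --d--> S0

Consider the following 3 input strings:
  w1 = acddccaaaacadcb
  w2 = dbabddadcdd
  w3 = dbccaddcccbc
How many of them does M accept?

w1: S2 → S3 → S2 → S4 → S0 → S1 → S3 → S3 → S3 → S3 → S3 → S2 → S3 → S0 → S1 → S2  → end S2, accepted
w2: S2 → S4 → S0 → S2 → S3 → S0 → S0 → S2 → S4 → S1 → S0 → S0  → end S0, rejected
w3: S2 → S4 → S0 → S1 → S3 → S3 → S0 → S0 → S1 → S3 → S2 → S3 → S2  → end S2, accepted

2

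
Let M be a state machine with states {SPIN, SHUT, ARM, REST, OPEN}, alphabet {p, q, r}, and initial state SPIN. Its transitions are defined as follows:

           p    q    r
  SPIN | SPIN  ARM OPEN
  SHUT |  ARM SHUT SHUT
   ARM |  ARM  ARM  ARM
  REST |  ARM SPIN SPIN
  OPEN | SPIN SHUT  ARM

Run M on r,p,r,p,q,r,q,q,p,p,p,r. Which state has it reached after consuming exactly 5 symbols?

start at SPIN
read 'r': SPIN → OPEN
read 'p': OPEN → SPIN
read 'r': SPIN → OPEN
read 'p': OPEN → SPIN
read 'q': SPIN → ARM
After 5 symbols: ARM.

ARM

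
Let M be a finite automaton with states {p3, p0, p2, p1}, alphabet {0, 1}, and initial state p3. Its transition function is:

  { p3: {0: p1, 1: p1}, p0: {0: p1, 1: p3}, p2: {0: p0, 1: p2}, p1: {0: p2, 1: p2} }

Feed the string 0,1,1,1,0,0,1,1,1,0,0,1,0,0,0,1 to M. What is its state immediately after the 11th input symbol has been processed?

p3 → p1 → p2 → p2 → p2 → p0 → p1 → p2 → p2 → p2 → p0 → p1
After 11 symbols: p1.

p1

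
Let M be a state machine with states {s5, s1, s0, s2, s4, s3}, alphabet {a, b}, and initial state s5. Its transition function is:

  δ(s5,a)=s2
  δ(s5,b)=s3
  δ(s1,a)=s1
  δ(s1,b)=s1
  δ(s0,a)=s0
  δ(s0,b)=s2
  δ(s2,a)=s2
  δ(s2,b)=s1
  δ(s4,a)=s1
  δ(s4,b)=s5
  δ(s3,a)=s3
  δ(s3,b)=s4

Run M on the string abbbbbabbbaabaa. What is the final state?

start at s5
read 'a': s5 → s2
read 'b': s2 → s1
read 'b': s1 → s1
read 'b': s1 → s1
read 'b': s1 → s1
read 'b': s1 → s1
read 'a': s1 → s1
read 'b': s1 → s1
read 'b': s1 → s1
read 'b': s1 → s1
read 'a': s1 → s1
read 'a': s1 → s1
read 'b': s1 → s1
read 'a': s1 → s1
read 'a': s1 → s1

s1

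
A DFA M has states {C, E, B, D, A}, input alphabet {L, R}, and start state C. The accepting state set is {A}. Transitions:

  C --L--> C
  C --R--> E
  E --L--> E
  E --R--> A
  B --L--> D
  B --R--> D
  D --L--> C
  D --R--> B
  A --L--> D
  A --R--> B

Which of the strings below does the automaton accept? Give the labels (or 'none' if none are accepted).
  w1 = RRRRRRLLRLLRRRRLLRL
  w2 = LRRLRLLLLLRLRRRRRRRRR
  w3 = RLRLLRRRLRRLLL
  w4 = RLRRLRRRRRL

w1: Trace: C -R-> E -R-> A -R-> B -R-> D -R-> B -R-> D -L-> C -L-> C -R-> E -L-> E -L-> E -R-> A -R-> B -R-> D -R-> B -L-> D -L-> C -R-> E -L-> E  → end E, rejected
w2: Trace: C -L-> C -R-> E -R-> A -L-> D -R-> B -L-> D -L-> C -L-> C -L-> C -L-> C -R-> E -L-> E -R-> A -R-> B -R-> D -R-> B -R-> D -R-> B -R-> D -R-> B -R-> D  → end D, rejected
w3: Trace: C -R-> E -L-> E -R-> A -L-> D -L-> C -R-> E -R-> A -R-> B -L-> D -R-> B -R-> D -L-> C -L-> C -L-> C  → end C, rejected
w4: Trace: C -R-> E -L-> E -R-> A -R-> B -L-> D -R-> B -R-> D -R-> B -R-> D -R-> B -L-> D  → end D, rejected

none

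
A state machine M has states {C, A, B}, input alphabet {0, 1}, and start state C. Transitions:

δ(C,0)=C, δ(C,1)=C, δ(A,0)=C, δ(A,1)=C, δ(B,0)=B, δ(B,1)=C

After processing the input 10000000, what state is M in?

C

C → C → C → C → C → C → C → C → C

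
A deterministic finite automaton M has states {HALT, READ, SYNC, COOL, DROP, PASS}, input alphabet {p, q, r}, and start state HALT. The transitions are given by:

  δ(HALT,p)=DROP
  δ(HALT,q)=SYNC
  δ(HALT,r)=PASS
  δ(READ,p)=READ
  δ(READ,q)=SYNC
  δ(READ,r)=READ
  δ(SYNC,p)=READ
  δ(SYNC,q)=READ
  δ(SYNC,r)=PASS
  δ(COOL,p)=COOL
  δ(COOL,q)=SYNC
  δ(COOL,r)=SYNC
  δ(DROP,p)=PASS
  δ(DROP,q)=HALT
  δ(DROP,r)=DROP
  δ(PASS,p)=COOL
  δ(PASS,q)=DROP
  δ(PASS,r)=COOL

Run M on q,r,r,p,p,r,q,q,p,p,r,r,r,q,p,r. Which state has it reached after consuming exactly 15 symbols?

Trace: HALT -q-> SYNC -r-> PASS -r-> COOL -p-> COOL -p-> COOL -r-> SYNC -q-> READ -q-> SYNC -p-> READ -p-> READ -r-> READ -r-> READ -r-> READ -q-> SYNC -p-> READ
After 15 symbols: READ.

READ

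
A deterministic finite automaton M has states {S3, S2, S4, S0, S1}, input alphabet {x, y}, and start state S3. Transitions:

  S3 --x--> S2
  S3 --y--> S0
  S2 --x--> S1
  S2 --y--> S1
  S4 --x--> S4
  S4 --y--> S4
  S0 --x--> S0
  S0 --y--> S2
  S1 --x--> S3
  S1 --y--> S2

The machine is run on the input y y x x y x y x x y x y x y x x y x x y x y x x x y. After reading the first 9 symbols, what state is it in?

S3

Trace: S3 -y-> S0 -y-> S2 -x-> S1 -x-> S3 -y-> S0 -x-> S0 -y-> S2 -x-> S1 -x-> S3
After 9 symbols: S3.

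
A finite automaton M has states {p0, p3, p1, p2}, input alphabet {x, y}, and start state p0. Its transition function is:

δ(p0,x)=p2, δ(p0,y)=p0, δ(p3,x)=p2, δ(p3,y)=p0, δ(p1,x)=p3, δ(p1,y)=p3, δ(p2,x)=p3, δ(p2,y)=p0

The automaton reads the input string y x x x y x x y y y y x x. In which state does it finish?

p3

start at p0
read 'y': p0 → p0
read 'x': p0 → p2
read 'x': p2 → p3
read 'x': p3 → p2
read 'y': p2 → p0
read 'x': p0 → p2
read 'x': p2 → p3
read 'y': p3 → p0
read 'y': p0 → p0
read 'y': p0 → p0
read 'y': p0 → p0
read 'x': p0 → p2
read 'x': p2 → p3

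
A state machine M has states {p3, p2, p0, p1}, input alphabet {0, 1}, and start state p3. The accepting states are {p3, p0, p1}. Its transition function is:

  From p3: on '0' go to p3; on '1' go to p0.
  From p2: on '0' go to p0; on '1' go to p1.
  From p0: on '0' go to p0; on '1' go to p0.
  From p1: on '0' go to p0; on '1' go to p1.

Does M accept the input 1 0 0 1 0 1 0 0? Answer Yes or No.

Yes

Trace: p3 -1-> p0 -0-> p0 -0-> p0 -1-> p0 -0-> p0 -1-> p0 -0-> p0 -0-> p0
End state p0 is accepting.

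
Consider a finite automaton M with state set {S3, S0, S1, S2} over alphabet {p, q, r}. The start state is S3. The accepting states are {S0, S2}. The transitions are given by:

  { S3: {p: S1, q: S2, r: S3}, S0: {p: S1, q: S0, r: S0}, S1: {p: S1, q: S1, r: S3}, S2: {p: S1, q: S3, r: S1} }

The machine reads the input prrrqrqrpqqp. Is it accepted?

Trace: S3 -p-> S1 -r-> S3 -r-> S3 -r-> S3 -q-> S2 -r-> S1 -q-> S1 -r-> S3 -p-> S1 -q-> S1 -q-> S1 -p-> S1
End state S1 is not accepting.

No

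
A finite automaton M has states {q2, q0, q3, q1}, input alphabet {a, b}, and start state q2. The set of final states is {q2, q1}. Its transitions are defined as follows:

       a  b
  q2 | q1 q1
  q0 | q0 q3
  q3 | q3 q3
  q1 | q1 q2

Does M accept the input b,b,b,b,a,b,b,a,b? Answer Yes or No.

q2 → q1 → q2 → q1 → q2 → q1 → q2 → q1 → q1 → q2
End state q2 is accepting.

Yes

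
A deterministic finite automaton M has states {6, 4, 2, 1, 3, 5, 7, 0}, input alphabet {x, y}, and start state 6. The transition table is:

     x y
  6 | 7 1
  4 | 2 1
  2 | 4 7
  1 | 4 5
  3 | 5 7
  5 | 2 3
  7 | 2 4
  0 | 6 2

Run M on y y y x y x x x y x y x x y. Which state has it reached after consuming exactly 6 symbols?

start at 6
read 'y': 6 → 1
read 'y': 1 → 5
read 'y': 5 → 3
read 'x': 3 → 5
read 'y': 5 → 3
read 'x': 3 → 5
After 6 symbols: 5.

5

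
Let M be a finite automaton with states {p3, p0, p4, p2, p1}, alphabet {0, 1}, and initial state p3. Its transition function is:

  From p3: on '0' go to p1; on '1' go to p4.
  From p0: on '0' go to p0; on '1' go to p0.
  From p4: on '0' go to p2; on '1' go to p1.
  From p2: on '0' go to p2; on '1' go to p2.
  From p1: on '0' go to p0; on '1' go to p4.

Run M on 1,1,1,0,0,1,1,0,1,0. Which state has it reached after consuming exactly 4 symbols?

p2

Trace: p3 -1-> p4 -1-> p1 -1-> p4 -0-> p2
After 4 symbols: p2.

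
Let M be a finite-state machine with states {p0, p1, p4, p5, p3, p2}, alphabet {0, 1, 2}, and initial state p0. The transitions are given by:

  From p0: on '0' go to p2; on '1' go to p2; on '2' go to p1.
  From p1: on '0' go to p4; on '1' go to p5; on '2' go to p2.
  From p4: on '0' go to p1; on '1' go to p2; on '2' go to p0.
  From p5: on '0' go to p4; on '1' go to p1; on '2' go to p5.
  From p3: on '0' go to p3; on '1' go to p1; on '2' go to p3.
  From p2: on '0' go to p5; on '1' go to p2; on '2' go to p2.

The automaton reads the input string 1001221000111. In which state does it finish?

p5

p0 → p2 → p5 → p4 → p2 → p2 → p2 → p2 → p5 → p4 → p1 → p5 → p1 → p5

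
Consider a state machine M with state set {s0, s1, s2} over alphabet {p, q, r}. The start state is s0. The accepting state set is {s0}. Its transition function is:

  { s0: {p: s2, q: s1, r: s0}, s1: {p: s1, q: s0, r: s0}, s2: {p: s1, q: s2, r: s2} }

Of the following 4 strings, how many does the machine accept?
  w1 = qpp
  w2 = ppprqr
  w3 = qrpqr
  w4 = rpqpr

2

w1: s0 → s1 → s1 → s1  → end s1, rejected
w2: s0 → s2 → s1 → s1 → s0 → s1 → s0  → end s0, accepted
w3: s0 → s1 → s0 → s2 → s2 → s2  → end s2, rejected
w4: s0 → s0 → s2 → s2 → s1 → s0  → end s0, accepted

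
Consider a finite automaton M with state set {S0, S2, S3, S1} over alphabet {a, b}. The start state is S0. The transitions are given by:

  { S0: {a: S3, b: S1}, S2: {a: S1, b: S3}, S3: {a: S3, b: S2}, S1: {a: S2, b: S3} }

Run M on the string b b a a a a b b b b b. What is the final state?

S2

start at S0
read 'b': S0 → S1
read 'b': S1 → S3
read 'a': S3 → S3
read 'a': S3 → S3
read 'a': S3 → S3
read 'a': S3 → S3
read 'b': S3 → S2
read 'b': S2 → S3
read 'b': S3 → S2
read 'b': S2 → S3
read 'b': S3 → S2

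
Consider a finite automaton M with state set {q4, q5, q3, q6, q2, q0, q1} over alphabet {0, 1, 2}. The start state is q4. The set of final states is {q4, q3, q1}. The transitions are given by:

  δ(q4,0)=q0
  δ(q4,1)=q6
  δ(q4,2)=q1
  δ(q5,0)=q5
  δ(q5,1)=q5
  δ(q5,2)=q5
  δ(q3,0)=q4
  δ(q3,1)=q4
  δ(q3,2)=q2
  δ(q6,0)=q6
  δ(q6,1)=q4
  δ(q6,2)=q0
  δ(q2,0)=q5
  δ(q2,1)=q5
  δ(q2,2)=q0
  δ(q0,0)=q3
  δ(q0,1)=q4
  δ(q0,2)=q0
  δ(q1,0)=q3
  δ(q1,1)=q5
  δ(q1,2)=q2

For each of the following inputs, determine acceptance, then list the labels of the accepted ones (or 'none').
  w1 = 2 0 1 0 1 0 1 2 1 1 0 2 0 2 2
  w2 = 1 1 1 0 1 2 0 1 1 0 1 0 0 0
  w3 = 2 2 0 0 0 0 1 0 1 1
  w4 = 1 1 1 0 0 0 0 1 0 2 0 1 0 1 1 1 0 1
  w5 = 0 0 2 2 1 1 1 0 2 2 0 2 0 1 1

w2, w4

w1:
  start at q4
  read '2': q4 → q1
  read '0': q1 → q3
  read '1': q3 → q4
  read '0': q4 → q0
  read '1': q0 → q4
  read '0': q4 → q0
  read '1': q0 → q4
  read '2': q4 → q1
  read '1': q1 → q5
  read '1': q5 → q5
  read '0': q5 → q5
  read '2': q5 → q5
  read '0': q5 → q5
  read '2': q5 → q5
  read '2': q5 → q5
  end q5, rejected
w2:
  start at q4
  read '1': q4 → q6
  read '1': q6 → q4
  read '1': q4 → q6
  read '0': q6 → q6
  read '1': q6 → q4
  read '2': q4 → q1
  read '0': q1 → q3
  read '1': q3 → q4
  read '1': q4 → q6
  read '0': q6 → q6
  read '1': q6 → q4
  read '0': q4 → q0
  read '0': q0 → q3
  read '0': q3 → q4
  end q4, accepted
w3:
  start at q4
  read '2': q4 → q1
  read '2': q1 → q2
  read '0': q2 → q5
  read '0': q5 → q5
  read '0': q5 → q5
  read '0': q5 → q5
  read '1': q5 → q5
  read '0': q5 → q5
  read '1': q5 → q5
  read '1': q5 → q5
  end q5, rejected
w4:
  start at q4
  read '1': q4 → q6
  read '1': q6 → q4
  read '1': q4 → q6
  read '0': q6 → q6
  read '0': q6 → q6
  read '0': q6 → q6
  read '0': q6 → q6
  read '1': q6 → q4
  read '0': q4 → q0
  read '2': q0 → q0
  read '0': q0 → q3
  read '1': q3 → q4
  read '0': q4 → q0
  read '1': q0 → q4
  read '1': q4 → q6
  read '1': q6 → q4
  read '0': q4 → q0
  read '1': q0 → q4
  end q4, accepted
w5:
  start at q4
  read '0': q4 → q0
  read '0': q0 → q3
  read '2': q3 → q2
  read '2': q2 → q0
  read '1': q0 → q4
  read '1': q4 → q6
  read '1': q6 → q4
  read '0': q4 → q0
  read '2': q0 → q0
  read '2': q0 → q0
  read '0': q0 → q3
  read '2': q3 → q2
  read '0': q2 → q5
  read '1': q5 → q5
  read '1': q5 → q5
  end q5, rejected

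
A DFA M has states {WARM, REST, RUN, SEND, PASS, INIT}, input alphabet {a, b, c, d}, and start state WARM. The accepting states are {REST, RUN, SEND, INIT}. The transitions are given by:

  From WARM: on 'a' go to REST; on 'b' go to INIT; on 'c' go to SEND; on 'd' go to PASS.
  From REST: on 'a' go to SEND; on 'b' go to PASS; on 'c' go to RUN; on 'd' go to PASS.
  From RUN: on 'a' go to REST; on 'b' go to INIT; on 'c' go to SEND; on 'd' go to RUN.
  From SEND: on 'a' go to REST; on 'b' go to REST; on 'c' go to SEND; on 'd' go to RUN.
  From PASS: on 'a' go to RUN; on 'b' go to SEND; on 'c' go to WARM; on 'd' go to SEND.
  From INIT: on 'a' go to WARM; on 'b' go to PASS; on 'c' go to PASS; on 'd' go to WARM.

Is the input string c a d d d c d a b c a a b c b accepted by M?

Yes

Trace: WARM -c-> SEND -a-> REST -d-> PASS -d-> SEND -d-> RUN -c-> SEND -d-> RUN -a-> REST -b-> PASS -c-> WARM -a-> REST -a-> SEND -b-> REST -c-> RUN -b-> INIT
End state INIT is accepting.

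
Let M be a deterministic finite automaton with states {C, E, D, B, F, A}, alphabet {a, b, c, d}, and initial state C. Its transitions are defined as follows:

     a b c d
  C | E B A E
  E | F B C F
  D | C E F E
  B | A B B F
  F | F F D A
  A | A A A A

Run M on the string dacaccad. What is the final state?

C → E → F → D → C → A → A → A → A

A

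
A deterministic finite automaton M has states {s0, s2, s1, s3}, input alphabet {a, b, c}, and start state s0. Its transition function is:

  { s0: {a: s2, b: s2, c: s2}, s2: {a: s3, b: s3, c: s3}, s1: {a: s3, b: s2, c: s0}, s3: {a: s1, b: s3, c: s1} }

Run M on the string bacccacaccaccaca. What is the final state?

start at s0
read 'b': s0 → s2
read 'a': s2 → s3
read 'c': s3 → s1
read 'c': s1 → s0
read 'c': s0 → s2
read 'a': s2 → s3
read 'c': s3 → s1
read 'a': s1 → s3
read 'c': s3 → s1
read 'c': s1 → s0
read 'a': s0 → s2
read 'c': s2 → s3
read 'c': s3 → s1
read 'a': s1 → s3
read 'c': s3 → s1
read 'a': s1 → s3

s3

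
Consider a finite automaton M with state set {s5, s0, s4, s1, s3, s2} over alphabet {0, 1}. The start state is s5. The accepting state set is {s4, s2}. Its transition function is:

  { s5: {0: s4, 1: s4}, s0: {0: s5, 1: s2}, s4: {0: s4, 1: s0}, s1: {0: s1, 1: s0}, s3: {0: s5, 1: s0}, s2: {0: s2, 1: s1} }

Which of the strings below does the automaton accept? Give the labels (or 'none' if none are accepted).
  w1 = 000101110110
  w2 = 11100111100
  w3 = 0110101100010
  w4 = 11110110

w4

w1:
  start at s5
  read '0': s5 → s4
  read '0': s4 → s4
  read '0': s4 → s4
  read '1': s4 → s0
  read '0': s0 → s5
  read '1': s5 → s4
  read '1': s4 → s0
  read '1': s0 → s2
  read '0': s2 → s2
  read '1': s2 → s1
  read '1': s1 → s0
  read '0': s0 → s5
  end s5, rejected
w2:
  start at s5
  read '1': s5 → s4
  read '1': s4 → s0
  read '1': s0 → s2
  read '0': s2 → s2
  read '0': s2 → s2
  read '1': s2 → s1
  read '1': s1 → s0
  read '1': s0 → s2
  read '1': s2 → s1
  read '0': s1 → s1
  read '0': s1 → s1
  end s1, rejected
w3:
  start at s5
  read '0': s5 → s4
  read '1': s4 → s0
  read '1': s0 → s2
  read '0': s2 → s2
  read '1': s2 → s1
  read '0': s1 → s1
  read '1': s1 → s0
  read '1': s0 → s2
  read '0': s2 → s2
  read '0': s2 → s2
  read '0': s2 → s2
  read '1': s2 → s1
  read '0': s1 → s1
  end s1, rejected
w4:
  start at s5
  read '1': s5 → s4
  read '1': s4 → s0
  read '1': s0 → s2
  read '1': s2 → s1
  read '0': s1 → s1
  read '1': s1 → s0
  read '1': s0 → s2
  read '0': s2 → s2
  end s2, accepted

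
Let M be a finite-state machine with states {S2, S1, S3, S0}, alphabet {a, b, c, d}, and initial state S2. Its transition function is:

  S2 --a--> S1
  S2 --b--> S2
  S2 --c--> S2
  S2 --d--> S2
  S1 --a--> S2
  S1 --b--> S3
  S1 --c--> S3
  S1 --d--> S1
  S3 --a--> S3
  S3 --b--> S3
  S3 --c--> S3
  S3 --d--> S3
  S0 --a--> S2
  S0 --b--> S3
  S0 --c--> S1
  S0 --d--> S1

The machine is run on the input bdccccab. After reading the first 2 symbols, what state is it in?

start at S2
read 'b': S2 → S2
read 'd': S2 → S2
After 2 symbols: S2.

S2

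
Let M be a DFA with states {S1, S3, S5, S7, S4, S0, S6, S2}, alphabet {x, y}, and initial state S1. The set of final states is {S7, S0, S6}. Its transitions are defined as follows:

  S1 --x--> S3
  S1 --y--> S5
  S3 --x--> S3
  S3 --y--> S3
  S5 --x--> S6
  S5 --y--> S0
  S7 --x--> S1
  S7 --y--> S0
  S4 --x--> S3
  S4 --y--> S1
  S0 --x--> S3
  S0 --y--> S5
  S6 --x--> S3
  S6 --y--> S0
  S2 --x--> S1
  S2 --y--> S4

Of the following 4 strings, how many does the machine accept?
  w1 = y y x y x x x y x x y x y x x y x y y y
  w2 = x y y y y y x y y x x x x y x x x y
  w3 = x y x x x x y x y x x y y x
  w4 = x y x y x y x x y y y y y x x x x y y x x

w1:
  start at S1
  read 'y': S1 → S5
  read 'y': S5 → S0
  read 'x': S0 → S3
  read 'y': S3 → S3
  read 'x': S3 → S3
  read 'x': S3 → S3
  read 'x': S3 → S3
  read 'y': S3 → S3
  read 'x': S3 → S3
  read 'x': S3 → S3
  read 'y': S3 → S3
  read 'x': S3 → S3
  read 'y': S3 → S3
  read 'x': S3 → S3
  read 'x': S3 → S3
  read 'y': S3 → S3
  read 'x': S3 → S3
  read 'y': S3 → S3
  read 'y': S3 → S3
  read 'y': S3 → S3
  end S3, rejected
w2:
  start at S1
  read 'x': S1 → S3
  read 'y': S3 → S3
  read 'y': S3 → S3
  read 'y': S3 → S3
  read 'y': S3 → S3
  read 'y': S3 → S3
  read 'x': S3 → S3
  read 'y': S3 → S3
  read 'y': S3 → S3
  read 'x': S3 → S3
  read 'x': S3 → S3
  read 'x': S3 → S3
  read 'x': S3 → S3
  read 'y': S3 → S3
  read 'x': S3 → S3
  read 'x': S3 → S3
  read 'x': S3 → S3
  read 'y': S3 → S3
  end S3, rejected
w3:
  start at S1
  read 'x': S1 → S3
  read 'y': S3 → S3
  read 'x': S3 → S3
  read 'x': S3 → S3
  read 'x': S3 → S3
  read 'x': S3 → S3
  read 'y': S3 → S3
  read 'x': S3 → S3
  read 'y': S3 → S3
  read 'x': S3 → S3
  read 'x': S3 → S3
  read 'y': S3 → S3
  read 'y': S3 → S3
  read 'x': S3 → S3
  end S3, rejected
w4:
  start at S1
  read 'x': S1 → S3
  read 'y': S3 → S3
  read 'x': S3 → S3
  read 'y': S3 → S3
  read 'x': S3 → S3
  read 'y': S3 → S3
  read 'x': S3 → S3
  read 'x': S3 → S3
  read 'y': S3 → S3
  read 'y': S3 → S3
  read 'y': S3 → S3
  read 'y': S3 → S3
  read 'y': S3 → S3
  read 'x': S3 → S3
  read 'x': S3 → S3
  read 'x': S3 → S3
  read 'x': S3 → S3
  read 'y': S3 → S3
  read 'y': S3 → S3
  read 'x': S3 → S3
  read 'x': S3 → S3
  end S3, rejected

0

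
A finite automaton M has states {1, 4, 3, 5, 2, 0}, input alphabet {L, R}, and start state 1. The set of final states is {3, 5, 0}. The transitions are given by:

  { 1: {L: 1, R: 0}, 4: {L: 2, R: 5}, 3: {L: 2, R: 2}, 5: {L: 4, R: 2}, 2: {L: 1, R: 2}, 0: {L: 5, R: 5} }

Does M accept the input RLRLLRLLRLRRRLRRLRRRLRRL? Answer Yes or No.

No

1 → 0 → 5 → 2 → 1 → 1 → 0 → 5 → 4 → 5 → 4 → 5 → 2 → 2 → 1 → 0 → 5 → 4 → 5 → 2 → 2 → 1 → 0 → 5 → 4
End state 4 is not accepting.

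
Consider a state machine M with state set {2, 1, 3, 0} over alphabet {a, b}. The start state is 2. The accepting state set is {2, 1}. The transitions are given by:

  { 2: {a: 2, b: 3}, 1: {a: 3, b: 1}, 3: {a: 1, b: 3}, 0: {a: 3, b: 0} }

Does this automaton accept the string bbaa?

No

Trace: 2 -b-> 3 -b-> 3 -a-> 1 -a-> 3
End state 3 is not accepting.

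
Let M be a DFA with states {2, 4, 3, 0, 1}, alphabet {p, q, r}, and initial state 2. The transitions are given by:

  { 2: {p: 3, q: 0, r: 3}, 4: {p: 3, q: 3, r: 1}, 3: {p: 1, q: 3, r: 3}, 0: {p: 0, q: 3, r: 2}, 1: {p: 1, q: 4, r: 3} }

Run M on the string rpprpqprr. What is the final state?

start at 2
read 'r': 2 → 3
read 'p': 3 → 1
read 'p': 1 → 1
read 'r': 1 → 3
read 'p': 3 → 1
read 'q': 1 → 4
read 'p': 4 → 3
read 'r': 3 → 3
read 'r': 3 → 3

3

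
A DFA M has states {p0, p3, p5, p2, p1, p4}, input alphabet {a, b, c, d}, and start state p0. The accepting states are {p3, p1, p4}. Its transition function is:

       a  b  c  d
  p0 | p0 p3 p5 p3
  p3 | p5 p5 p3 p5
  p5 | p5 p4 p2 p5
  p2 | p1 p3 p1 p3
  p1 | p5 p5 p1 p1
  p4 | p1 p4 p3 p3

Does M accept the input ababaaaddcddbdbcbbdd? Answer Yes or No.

No

start at p0
read 'a': p0 → p0
read 'b': p0 → p3
read 'a': p3 → p5
read 'b': p5 → p4
read 'a': p4 → p1
read 'a': p1 → p5
read 'a': p5 → p5
read 'd': p5 → p5
read 'd': p5 → p5
read 'c': p5 → p2
read 'd': p2 → p3
read 'd': p3 → p5
read 'b': p5 → p4
read 'd': p4 → p3
read 'b': p3 → p5
read 'c': p5 → p2
read 'b': p2 → p3
read 'b': p3 → p5
read 'd': p5 → p5
read 'd': p5 → p5
End state p5 is not accepting.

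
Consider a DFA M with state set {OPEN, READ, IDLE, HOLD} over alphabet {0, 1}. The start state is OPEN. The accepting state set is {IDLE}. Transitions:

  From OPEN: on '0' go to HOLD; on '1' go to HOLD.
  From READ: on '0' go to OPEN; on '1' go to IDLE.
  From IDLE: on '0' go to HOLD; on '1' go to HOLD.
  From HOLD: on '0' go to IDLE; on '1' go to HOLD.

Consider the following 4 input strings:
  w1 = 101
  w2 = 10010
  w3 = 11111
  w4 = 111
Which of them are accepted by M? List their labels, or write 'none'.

w2

w1: OPEN → HOLD → IDLE → HOLD  → end HOLD, rejected
w2: OPEN → HOLD → IDLE → HOLD → HOLD → IDLE  → end IDLE, accepted
w3: OPEN → HOLD → HOLD → HOLD → HOLD → HOLD  → end HOLD, rejected
w4: OPEN → HOLD → HOLD → HOLD  → end HOLD, rejected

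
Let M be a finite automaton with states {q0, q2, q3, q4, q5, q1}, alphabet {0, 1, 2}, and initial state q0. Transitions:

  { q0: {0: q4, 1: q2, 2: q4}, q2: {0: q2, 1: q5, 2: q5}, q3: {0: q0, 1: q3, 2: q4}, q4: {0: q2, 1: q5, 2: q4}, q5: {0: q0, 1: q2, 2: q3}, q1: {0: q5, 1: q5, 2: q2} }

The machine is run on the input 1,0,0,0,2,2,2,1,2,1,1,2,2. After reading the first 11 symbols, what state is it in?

q3

Trace: q0 -1-> q2 -0-> q2 -0-> q2 -0-> q2 -2-> q5 -2-> q3 -2-> q4 -1-> q5 -2-> q3 -1-> q3 -1-> q3
After 11 symbols: q3.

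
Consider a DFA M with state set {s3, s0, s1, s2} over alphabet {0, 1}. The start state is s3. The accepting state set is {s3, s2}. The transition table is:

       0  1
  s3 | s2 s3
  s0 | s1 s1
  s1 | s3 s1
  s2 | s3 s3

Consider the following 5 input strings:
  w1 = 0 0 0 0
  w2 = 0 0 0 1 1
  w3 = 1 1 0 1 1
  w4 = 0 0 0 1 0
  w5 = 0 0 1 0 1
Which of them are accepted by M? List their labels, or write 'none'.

w1, w2, w3, w4, w5

w1: s3 → s2 → s3 → s2 → s3  → end s3, accepted
w2: s3 → s2 → s3 → s2 → s3 → s3  → end s3, accepted
w3: s3 → s3 → s3 → s2 → s3 → s3  → end s3, accepted
w4: s3 → s2 → s3 → s2 → s3 → s2  → end s2, accepted
w5: s3 → s2 → s3 → s3 → s2 → s3  → end s3, accepted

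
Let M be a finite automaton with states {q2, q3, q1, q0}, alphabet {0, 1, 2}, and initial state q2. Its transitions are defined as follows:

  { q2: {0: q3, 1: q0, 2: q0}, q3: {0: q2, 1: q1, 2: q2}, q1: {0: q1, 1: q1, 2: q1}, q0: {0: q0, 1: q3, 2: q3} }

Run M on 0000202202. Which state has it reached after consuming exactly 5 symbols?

q0

q2 → q3 → q2 → q3 → q2 → q0
After 5 symbols: q0.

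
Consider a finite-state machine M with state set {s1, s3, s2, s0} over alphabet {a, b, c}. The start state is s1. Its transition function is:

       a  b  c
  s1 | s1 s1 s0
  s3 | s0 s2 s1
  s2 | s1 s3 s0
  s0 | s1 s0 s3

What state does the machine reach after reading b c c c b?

s1

s1 → s1 → s0 → s3 → s1 → s1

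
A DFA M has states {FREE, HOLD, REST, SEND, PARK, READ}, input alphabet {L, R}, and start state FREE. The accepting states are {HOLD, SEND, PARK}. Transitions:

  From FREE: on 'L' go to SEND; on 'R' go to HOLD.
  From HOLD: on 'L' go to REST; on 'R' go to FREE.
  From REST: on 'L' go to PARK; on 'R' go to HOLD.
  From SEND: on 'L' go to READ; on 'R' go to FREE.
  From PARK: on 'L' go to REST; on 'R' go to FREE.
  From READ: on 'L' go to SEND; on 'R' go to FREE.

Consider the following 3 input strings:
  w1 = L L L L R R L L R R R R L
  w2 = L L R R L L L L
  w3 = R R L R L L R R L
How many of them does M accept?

1

w1: FREE → SEND → READ → SEND → READ → FREE → HOLD → REST → PARK → FREE → HOLD → FREE → HOLD → REST  → end REST, rejected
w2: FREE → SEND → READ → FREE → HOLD → REST → PARK → REST → PARK  → end PARK, accepted
w3: FREE → HOLD → FREE → SEND → FREE → SEND → READ → FREE → HOLD → REST  → end REST, rejected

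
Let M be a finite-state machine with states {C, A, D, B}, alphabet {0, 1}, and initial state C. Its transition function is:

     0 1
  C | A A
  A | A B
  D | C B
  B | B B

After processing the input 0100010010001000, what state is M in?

B

Trace: C -0-> A -1-> B -0-> B -0-> B -0-> B -1-> B -0-> B -0-> B -1-> B -0-> B -0-> B -0-> B -1-> B -0-> B -0-> B -0-> B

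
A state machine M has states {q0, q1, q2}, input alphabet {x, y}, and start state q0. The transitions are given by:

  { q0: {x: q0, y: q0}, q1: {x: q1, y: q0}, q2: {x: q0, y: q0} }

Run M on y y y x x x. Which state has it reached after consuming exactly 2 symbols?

q0

Trace: q0 -y-> q0 -y-> q0
After 2 symbols: q0.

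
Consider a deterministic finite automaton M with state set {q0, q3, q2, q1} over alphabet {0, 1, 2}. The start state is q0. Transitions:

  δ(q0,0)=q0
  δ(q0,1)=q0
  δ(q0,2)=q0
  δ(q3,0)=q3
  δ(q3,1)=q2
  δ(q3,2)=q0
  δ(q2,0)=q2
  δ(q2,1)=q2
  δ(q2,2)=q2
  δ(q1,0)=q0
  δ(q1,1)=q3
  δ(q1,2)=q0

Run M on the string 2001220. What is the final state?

q0

start at q0
read '2': q0 → q0
read '0': q0 → q0
read '0': q0 → q0
read '1': q0 → q0
read '2': q0 → q0
read '2': q0 → q0
read '0': q0 → q0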